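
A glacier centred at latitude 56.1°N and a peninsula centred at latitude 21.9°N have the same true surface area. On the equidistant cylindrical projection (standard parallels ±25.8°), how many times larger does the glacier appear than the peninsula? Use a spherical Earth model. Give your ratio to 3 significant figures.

1.66

With standard parallel φ₀ = 25.8°, the equirectangular projection gives x = Rλ cos φ₀, y = Rφ, so h = 1 and k = cos 25.8° / cos φ.
Areal scale at 56.1°: h·k = 1.000 × 1.614 = 1.614.
Areal scale at 21.9°: h·k = 1.000 × 0.9703 = 0.9703.
Ratio = 1.614/0.9703 ≈ 1.66.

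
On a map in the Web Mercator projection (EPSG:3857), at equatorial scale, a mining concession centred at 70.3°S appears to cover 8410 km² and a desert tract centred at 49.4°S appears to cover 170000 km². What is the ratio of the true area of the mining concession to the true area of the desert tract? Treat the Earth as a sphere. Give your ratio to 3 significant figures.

Mercator's areal exaggeration is sec²φ; hence true area = (apparent area) · cos²φ.
True area of mining concession: 8410 × cos²(70.3°) = 8410 × 0.1136 = 955.7 km².
True area of desert tract: 170000 × cos²(49.4°) = 170000 × 0.4235 = 72000 km².
Ratio = 955.7 / 72000 ≈ 0.0133.

0.0133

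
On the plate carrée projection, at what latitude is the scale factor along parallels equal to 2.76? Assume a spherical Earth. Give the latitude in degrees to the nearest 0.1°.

Plate carrée: h = 1, k = sec φ along parallels.
sec φ = 2.76  ⇒  cos φ = 0.3623  ⇒  φ ≈ 68.8°.

68.8°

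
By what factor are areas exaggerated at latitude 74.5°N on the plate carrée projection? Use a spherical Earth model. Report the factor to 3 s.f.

3.74

For the equirectangular projection with φ₀ = 0 (plate carrée), h = 1 along meridians and k = sec φ along parallels.
Areal scale = h·k = 1 × sec φ; at 74.5°, h = 1.000, k = 3.742, so h·k = 3.742.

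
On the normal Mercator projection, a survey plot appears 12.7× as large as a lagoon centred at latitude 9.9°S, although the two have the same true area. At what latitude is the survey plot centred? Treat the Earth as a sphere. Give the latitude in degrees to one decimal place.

Mercator areal scale is sec²φ, so apparent-area ratio = sec²φ₁ / sec²φ₂ = cos²φ₂ / cos²φ₁.
cos²φ₂ / cos²φ₁ = 12.7  ⇒  cos φ₁ = cos 9.9° / √12.7 = 0.9851/3.564 = 0.2764.
φ₁ = arccos(0.2764) ≈ 74.0°.

74.0°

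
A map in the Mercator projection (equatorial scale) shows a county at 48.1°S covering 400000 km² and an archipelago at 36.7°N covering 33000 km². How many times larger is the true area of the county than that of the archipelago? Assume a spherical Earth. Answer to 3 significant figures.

On Mercator the areal scale is sec²φ, so true area = apparent × cos²φ.
True area of county: 400000 × cos²(48.1°) = 400000 × 0.4460 = 178400 km².
True area of archipelago: 33000 × cos²(36.7°) = 33000 × 0.6428 = 21210 km².
Ratio = 178400 / 21210 ≈ 8.41.

8.41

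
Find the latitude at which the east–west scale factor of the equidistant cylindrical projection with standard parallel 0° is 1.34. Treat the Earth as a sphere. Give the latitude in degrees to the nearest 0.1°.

41.7°

Plate carrée: h = 1, k = sec φ along parallels.
sec φ = 1.34  ⇒  cos φ = 0.7463  ⇒  φ ≈ 41.7°.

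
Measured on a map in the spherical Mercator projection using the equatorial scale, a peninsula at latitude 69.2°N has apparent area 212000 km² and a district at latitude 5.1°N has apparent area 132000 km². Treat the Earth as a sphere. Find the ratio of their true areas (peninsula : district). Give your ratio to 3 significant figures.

Since Mercator area scale is 1/cos²φ, the true area equals the apparent area multiplied by cos²φ.
True area of peninsula: 212000 × cos²(69.2°) = 212000 × 0.1261 = 26730 km².
True area of district: 132000 × cos²(5.1°) = 132000 × 0.9921 = 131000 km².
Ratio = 26730 / 131000 ≈ 0.204.

0.204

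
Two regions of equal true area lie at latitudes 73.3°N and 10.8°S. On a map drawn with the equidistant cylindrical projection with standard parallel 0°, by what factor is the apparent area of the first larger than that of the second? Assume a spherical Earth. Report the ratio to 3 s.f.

3.42

For the equirectangular projection with φ₀ = 0 (plate carrée), h = 1 along meridians and k = sec φ along parallels.
Areal scale at 73.3°: h·k = 1.000 × 3.480 = 3.480.
Areal scale at 10.8°: h·k = 1.000 × 1.018 = 1.018.
Ratio = 3.480/1.018 ≈ 3.42.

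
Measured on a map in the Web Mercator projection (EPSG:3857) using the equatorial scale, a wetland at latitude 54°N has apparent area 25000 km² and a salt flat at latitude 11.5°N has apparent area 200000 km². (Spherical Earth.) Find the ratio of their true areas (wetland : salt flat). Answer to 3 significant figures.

0.0450

Since Mercator area scale is 1/cos²φ, the true area equals the apparent area multiplied by cos²φ.
True area of wetland: 25000 × cos²(54°) = 25000 × 0.3455 = 8637 km².
True area of salt flat: 200000 × cos²(11.5°) = 200000 × 0.9603 = 192100 km².
Ratio = 8637 / 192100 ≈ 0.0450.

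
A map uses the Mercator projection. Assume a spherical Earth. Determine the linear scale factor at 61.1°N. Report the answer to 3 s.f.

For Mercator, h = k = sec φ (a conformal cylindrical projection has a single point scale, 1/cos φ).
k = 1/cos 61.1° = 1/0.4833 = 2.069.

2.07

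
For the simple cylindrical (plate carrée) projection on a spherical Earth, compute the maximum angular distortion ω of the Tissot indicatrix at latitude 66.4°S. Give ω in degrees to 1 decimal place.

For the equirectangular projection with φ₀ = 0 (plate carrée), h = 1 along meridians and k = sec φ along parallels.
At 66.4°: h = 1.000, k = 2.498; principal scales a = 2.498, b = 1.000.
sin(ω/2) = (a − b)/(a + b) = 1.498/3.498 = 0.4282, so ω = 2 arcsin(0.4282) ≈ 50.7°.

50.7°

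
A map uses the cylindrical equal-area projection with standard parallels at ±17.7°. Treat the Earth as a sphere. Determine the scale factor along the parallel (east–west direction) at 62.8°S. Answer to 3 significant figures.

For cylindrical equal-area with standard parallel φ₀, h = cos φ / cos φ₀ and k = cos φ₀ / cos φ, so h·k = 1.
k = cos 17.7° / cos 62.8° = 0.9527/0.4571 = 2.084.

2.08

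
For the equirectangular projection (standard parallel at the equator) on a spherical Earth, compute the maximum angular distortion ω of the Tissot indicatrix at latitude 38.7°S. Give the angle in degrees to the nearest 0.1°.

14.2°

For the equirectangular projection with φ₀ = 0 (plate carrée), h = 1 along meridians and k = sec φ along parallels.
At 38.7°: h = 1.000, k = 1.281; principal scales a = 1.281, b = 1.000.
sin(ω/2) = (a − b)/(a + b) = 0.2813/2.281 = 0.1233, so ω = 2 arcsin(0.1233) ≈ 14.2°.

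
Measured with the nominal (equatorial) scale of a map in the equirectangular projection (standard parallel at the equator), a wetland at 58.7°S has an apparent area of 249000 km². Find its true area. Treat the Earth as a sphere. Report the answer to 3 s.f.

129000 km²

In the plate carrée (x = Rλ, y = Rφ), meridians are true-scale (h = 1) and parallels are stretched by k = sec φ.
Areal scale = h·k = 1 × sec φ; at 58.7°, h = 1.000, k = 1.925, so h·k = 1.925.
True area = apparent / (areal scale) = 249000 / 1.925 ≈ 129000 km².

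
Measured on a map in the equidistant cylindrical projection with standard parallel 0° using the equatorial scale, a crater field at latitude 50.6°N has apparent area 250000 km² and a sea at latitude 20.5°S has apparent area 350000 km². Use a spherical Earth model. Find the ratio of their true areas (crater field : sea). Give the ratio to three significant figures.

0.484

Plate carrée has h = 1 and k = sec φ, giving areal scale sec φ; true area = (apparent area) · cos φ.
True area of crater field: 250000 × cos(50.6°) = 250000 × 0.6347 = 158700 km².
True area of sea: 350000 × cos(20.5°) = 350000 × 0.9367 = 327800 km².
Ratio = 158700 / 327800 ≈ 0.484.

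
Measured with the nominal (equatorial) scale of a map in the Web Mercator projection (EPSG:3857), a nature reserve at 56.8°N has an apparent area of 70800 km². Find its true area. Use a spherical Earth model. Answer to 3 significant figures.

Mercator is conformal, so the point scale is isotropic: h = k = sec φ = 1/cos φ.
Areal scale = k² = sec²φ = 1/cos²(56.8°) = 1/0.5476² = 3.335.
True area = apparent / (areal scale) = 70800 / 3.335 ≈ 21200 km².

21200 km²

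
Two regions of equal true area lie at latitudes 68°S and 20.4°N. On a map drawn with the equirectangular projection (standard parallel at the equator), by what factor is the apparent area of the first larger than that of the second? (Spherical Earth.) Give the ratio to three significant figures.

In the plate carrée (x = Rλ, y = Rφ), meridians are true-scale (h = 1) and parallels are stretched by k = sec φ.
Areal scale at 68°: h·k = 1.000 × 2.669 = 2.669.
Areal scale at 20.4°: h·k = 1.000 × 1.067 = 1.067.
Ratio = 2.669/1.067 ≈ 2.50.

2.50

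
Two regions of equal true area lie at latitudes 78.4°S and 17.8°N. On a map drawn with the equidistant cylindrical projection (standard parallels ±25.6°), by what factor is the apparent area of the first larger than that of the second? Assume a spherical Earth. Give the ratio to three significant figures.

4.74

With standard parallel φ₀ = 25.6°, the equirectangular projection gives x = Rλ cos φ₀, y = Rφ, so h = 1 and k = cos 25.6° / cos φ.
Areal scale at 78.4°: h·k = 1.000 × 4.485 = 4.485.
Areal scale at 17.8°: h·k = 1.000 × 0.9472 = 0.9472.
Ratio = 4.485/0.9472 ≈ 4.74.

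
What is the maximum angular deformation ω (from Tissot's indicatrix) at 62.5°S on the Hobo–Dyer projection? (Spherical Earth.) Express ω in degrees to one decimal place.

59.2°

Hobo–Dyer is a cylindrical equal-area projection with standard parallels at ±37.5°. A cylindrical equal-area projection with standard parallel φ₀ has meridian scale h = cos φ / cos φ₀ and parallel scale k = cos φ₀ / cos φ (so areas are preserved, h·k = 1).
At 62.5°: h = 0.5820, k = 1.718; principal scales a = 1.718, b = 0.5820.
sin(ω/2) = (a − b)/(a + b) = 1.136/2.300 = 0.4939, so ω = 2 arcsin(0.4939) ≈ 59.2°.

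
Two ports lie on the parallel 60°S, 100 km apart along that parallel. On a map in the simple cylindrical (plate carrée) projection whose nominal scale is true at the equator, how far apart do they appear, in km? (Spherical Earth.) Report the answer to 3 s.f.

Plate carrée maps x = Rλ, y = Rφ. The meridian scale is h = 1 and the parallel scale is k = 1/cos φ = sec φ.
Along the parallel, k = sec 60° = 1/0.5000 = 2.000.
Map distance = 100 × 2.000 ≈ 200 km.

200 km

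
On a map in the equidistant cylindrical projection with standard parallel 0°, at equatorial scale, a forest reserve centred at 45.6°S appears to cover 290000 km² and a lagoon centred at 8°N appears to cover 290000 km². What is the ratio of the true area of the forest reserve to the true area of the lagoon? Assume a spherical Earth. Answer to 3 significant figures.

Plate carrée has h = 1 and k = sec φ, giving areal scale sec φ; true area = (apparent area) · cos φ.
True area of forest reserve: 290000 × cos(45.6°) = 290000 × 0.6997 = 202900 km².
True area of lagoon: 290000 × cos(8°) = 290000 × 0.9903 = 287200 km².
Ratio = 202900 / 287200 ≈ 0.707.

0.707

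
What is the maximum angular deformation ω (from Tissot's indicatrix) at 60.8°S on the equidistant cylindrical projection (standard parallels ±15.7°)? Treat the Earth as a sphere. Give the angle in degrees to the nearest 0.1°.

In the equirectangular projection with standard parallel φ₀ = 15.7° (x = Rλ cos φ₀, y = Rφ), meridians are true-scale (h = 1) and the parallel scale is k = cos φ₀ / cos φ.
At 60.8°: h = 1.000, k = 1.973; principal scales a = 1.973, b = 1.000.
sin(ω/2) = (a − b)/(a + b) = 0.9733/2.973 = 0.3273, so ω = 2 arcsin(0.3273) ≈ 38.2°.

38.2°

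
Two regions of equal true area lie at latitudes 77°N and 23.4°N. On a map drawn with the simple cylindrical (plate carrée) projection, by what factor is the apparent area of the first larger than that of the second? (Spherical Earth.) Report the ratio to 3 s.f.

Plate carrée maps x = Rλ, y = Rφ. The meridian scale is h = 1 and the parallel scale is k = 1/cos φ = sec φ.
Areal scale at 77°: h·k = 1.000 × 4.445 = 4.445.
Areal scale at 23.4°: h·k = 1.000 × 1.090 = 1.090.
Ratio = 4.445/1.090 ≈ 4.08.

4.08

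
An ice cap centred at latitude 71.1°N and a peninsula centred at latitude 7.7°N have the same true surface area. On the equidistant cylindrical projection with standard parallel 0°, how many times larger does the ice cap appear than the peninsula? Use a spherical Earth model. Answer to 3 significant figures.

Plate carrée maps x = Rλ, y = Rφ. The meridian scale is h = 1 and the parallel scale is k = 1/cos φ = sec φ.
Areal scale at 71.1°: h·k = 1.000 × 3.087 = 3.087.
Areal scale at 7.7°: h·k = 1.000 × 1.009 = 1.009.
Ratio = 3.087/1.009 ≈ 3.06.

3.06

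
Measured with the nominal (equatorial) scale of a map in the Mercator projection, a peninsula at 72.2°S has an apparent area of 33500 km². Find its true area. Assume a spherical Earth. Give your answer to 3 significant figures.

The Mercator projection is conformal; its linear scale factor is the same in every direction and equals sec φ = 1/cos φ.
Areal scale = k² = sec²φ = 1/cos²(72.2°) = 1/0.3057² = 10.70.
True area = apparent / (areal scale) = 33500 / 10.70 ≈ 3130 km².

3130 km²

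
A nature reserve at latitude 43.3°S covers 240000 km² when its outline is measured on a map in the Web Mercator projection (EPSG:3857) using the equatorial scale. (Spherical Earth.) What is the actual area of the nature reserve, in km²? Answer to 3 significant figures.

127000 km²

For Mercator, h = k = sec φ (a conformal cylindrical projection has a single point scale, 1/cos φ).
Areal scale = k² = sec²φ = 1/cos²(43.3°) = 1/0.7278² = 1.888.
True area = apparent / (areal scale) = 240000 / 1.888 ≈ 127000 km².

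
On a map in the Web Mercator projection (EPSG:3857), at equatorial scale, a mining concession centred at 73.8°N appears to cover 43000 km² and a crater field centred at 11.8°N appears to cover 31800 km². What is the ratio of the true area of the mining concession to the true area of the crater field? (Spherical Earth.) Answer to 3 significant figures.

Since Mercator area scale is 1/cos²φ, the true area equals the apparent area multiplied by cos²φ.
True area of mining concession: 43000 × cos²(73.8°) = 43000 × 0.07784 = 3347 km².
True area of crater field: 31800 × cos²(11.8°) = 31800 × 0.9582 = 30470 km².
Ratio = 3347 / 30470 ≈ 0.110.

0.110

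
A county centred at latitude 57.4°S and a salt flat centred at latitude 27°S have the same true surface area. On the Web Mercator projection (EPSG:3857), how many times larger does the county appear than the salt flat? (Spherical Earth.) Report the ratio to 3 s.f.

On Mercator, area is exaggerated by sec²φ = 1/cos²φ.
At 57.4°: sec²(57.4°) = 1/0.5388² = 3.445.
At 27°: sec²(27°) = 1/0.8910² = 1.260.
Ratio = 3.445/1.260 = cos²(27°)/cos²(57.4°) ≈ 2.73.

2.73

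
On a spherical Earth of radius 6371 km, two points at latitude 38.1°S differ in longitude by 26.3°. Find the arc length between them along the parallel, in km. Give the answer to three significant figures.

2300 km

Arc length along a parallel = R cos φ · Δλ (with Δλ in radians).
= 6371 × cos 38.1° × (26.3° × π/180) = 6371 × 0.7869 × 0.4590 ≈ 2300 km.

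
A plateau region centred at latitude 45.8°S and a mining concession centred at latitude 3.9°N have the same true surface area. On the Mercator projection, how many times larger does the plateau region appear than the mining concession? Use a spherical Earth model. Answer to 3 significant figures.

2.05

Mercator areal scale is sec²φ.
At 45.8°: sec²(45.8°) = 1/0.6972² = 2.057.
At 3.9°: sec²(3.9°) = 1/0.9977² = 1.005.
Ratio = 2.057/1.005 = cos²(3.9°)/cos²(45.8°) ≈ 2.05.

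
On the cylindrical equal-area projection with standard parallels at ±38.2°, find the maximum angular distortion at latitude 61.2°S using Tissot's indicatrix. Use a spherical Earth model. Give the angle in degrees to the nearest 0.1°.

54.0°

A cylindrical equal-area projection with standard parallel φ₀ has meridian scale h = cos φ / cos φ₀ and parallel scale k = cos φ₀ / cos φ (so areas are preserved, h·k = 1).
At 61.2°: h = 0.6130, k = 1.631; principal scales a = 1.631, b = 0.6130.
sin(ω/2) = (a − b)/(a + b) = 1.018/2.244 = 0.4537, so ω = 2 arcsin(0.4537) ≈ 54.0°.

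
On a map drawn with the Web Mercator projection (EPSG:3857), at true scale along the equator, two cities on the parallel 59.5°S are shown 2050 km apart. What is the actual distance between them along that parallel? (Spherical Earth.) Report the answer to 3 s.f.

1040 km

Mercator is conformal, so the point scale is isotropic: h = k = sec φ = 1/cos φ.
Along the parallel at 59.5°, map distances are exaggerated by k = sec 59.5° = 1.970.
True distance = 2050 / 1.970 = 2050 × cos 59.5° ≈ 1040 km.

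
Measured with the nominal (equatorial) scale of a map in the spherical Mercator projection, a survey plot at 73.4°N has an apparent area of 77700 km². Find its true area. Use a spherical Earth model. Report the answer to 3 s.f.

6340 km²

For Mercator, h = k = sec φ (a conformal cylindrical projection has a single point scale, 1/cos φ).
Areal scale = k² = sec²φ = 1/cos²(73.4°) = 1/0.2857² = 12.25.
True area = apparent / (areal scale) = 77700 / 12.25 ≈ 6340 km².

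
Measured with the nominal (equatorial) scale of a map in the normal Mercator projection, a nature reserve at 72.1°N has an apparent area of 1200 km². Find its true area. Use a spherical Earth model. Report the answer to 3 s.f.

The Mercator projection is conformal; its linear scale factor is the same in every direction and equals sec φ = 1/cos φ.
Areal scale = k² = sec²φ = 1/cos²(72.1°) = 1/0.3074² = 10.59.
True area = apparent / (areal scale) = 1200 / 10.59 ≈ 113 km².

113 km²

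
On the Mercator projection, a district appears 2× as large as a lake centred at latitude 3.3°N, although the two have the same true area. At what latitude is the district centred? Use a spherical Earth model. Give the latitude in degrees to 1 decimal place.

On Mercator, (apparent₁)/(apparent₂) = sec²φ₁ / sec²φ₂ when true areas are equal.
cos²φ₂ / cos²φ₁ = 2  ⇒  cos φ₁ = cos 3.3° / √2 = 0.9983/1.414 = 0.7059.
φ₁ = arccos(0.7059) ≈ 45.1°.

45.1°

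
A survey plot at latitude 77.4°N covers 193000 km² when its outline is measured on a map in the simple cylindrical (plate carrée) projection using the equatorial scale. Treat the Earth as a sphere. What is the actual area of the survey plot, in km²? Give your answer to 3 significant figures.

42100 km²

For the equirectangular projection with φ₀ = 0 (plate carrée), h = 1 along meridians and k = sec φ along parallels.
Areal scale = h·k = 1 × sec φ; at 77.4°, h = 1.000, k = 4.584, so h·k = 4.584.
True area = apparent / (areal scale) = 193000 / 4.584 ≈ 42100 km².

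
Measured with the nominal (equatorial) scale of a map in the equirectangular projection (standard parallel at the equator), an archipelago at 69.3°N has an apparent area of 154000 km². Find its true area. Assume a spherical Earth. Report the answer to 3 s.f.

54400 km²

In the plate carrée (x = Rλ, y = Rφ), meridians are true-scale (h = 1) and parallels are stretched by k = sec φ.
Areal scale = h·k = 1 × sec φ; at 69.3°, h = 1.000, k = 2.829, so h·k = 2.829.
True area = apparent / (areal scale) = 154000 / 2.829 ≈ 54400 km².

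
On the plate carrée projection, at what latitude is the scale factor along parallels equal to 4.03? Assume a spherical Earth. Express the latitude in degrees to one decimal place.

Plate carrée: h = 1, k = sec φ along parallels.
sec φ = 4.03  ⇒  cos φ = 0.2481  ⇒  φ ≈ 75.6°.

75.6°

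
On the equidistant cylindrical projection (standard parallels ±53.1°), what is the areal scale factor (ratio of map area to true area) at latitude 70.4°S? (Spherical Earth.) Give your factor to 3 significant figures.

1.79

With standard parallel φ₀ = 53.1°, the equirectangular projection gives x = Rλ cos φ₀, y = Rφ, so h = 1 and k = cos 53.1° / cos φ.
Areal scale = h·k = 1 × cos φ₀ / cos φ; at 70.4°, h = 1.000, k = 1.790, so h·k = 1.790.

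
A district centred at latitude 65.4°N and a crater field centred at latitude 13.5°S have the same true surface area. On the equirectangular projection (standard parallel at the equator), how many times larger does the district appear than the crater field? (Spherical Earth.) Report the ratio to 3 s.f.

2.34

For the equirectangular projection with φ₀ = 0 (plate carrée), h = 1 along meridians and k = sec φ along parallels.
Areal scale at 65.4°: h·k = 1.000 × 2.402 = 2.402.
Areal scale at 13.5°: h·k = 1.000 × 1.028 = 1.028.
Ratio = 2.402/1.028 ≈ 2.34.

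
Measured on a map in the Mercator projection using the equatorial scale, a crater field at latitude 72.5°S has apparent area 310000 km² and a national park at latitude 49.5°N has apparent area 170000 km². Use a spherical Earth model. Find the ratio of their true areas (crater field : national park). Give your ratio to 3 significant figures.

On Mercator the areal scale is sec²φ, so true area = apparent × cos²φ.
True area of crater field: 310000 × cos²(72.5°) = 310000 × 0.09042 = 28030 km².
True area of national park: 170000 × cos²(49.5°) = 170000 × 0.4218 = 71700 km².
Ratio = 28030 / 71700 ≈ 0.391.

0.391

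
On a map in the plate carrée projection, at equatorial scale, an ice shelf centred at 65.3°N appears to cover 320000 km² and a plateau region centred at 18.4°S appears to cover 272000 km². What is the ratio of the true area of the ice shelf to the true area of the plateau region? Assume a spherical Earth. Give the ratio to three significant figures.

0.518

Plate carrée has h = 1 and k = sec φ, giving areal scale sec φ; true area = (apparent area) · cos φ.
True area of ice shelf: 320000 × cos(65.3°) = 320000 × 0.4179 = 133700 km².
True area of plateau region: 272000 × cos(18.4°) = 272000 × 0.9489 = 258100 km².
Ratio = 133700 / 258100 ≈ 0.518.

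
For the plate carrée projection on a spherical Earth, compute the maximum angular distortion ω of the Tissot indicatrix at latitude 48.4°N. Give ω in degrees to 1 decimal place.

23.3°

For the equirectangular projection with φ₀ = 0 (plate carrée), h = 1 along meridians and k = sec φ along parallels.
At 48.4°: h = 1.000, k = 1.506; principal scales a = 1.506, b = 1.000.
sin(ω/2) = (a − b)/(a + b) = 0.5062/2.506 = 0.2020, so ω = 2 arcsin(0.2020) ≈ 23.3°.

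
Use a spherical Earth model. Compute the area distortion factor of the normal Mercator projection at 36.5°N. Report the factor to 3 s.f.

For Mercator, h = k = sec φ (a conformal cylindrical projection has a single point scale, 1/cos φ).
Areal scale = k² = sec²φ = 1/cos²(36.5°) = 1/0.8039² = 1.548.

1.55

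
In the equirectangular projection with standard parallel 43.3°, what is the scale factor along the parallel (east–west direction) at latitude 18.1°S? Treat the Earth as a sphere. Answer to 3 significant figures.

0.766

In the equirectangular projection with standard parallel φ₀ = 43.3° (x = Rλ cos φ₀, y = Rφ), meridians are true-scale (h = 1) and the parallel scale is k = cos φ₀ / cos φ.
k = cos 43.3° / cos 18.1° = 0.7278/0.9505 = 0.7657.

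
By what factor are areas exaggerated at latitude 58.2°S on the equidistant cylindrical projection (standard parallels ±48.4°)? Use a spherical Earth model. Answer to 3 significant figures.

1.26

The equidistant cylindrical projection with φ₀ = 48.4° has h = 1 (meridians true) and k = cos φ₀ / cos φ along parallels.
Areal scale = h·k = 1 × cos φ₀ / cos φ; at 58.2°, h = 1.000, k = 1.260, so h·k = 1.260.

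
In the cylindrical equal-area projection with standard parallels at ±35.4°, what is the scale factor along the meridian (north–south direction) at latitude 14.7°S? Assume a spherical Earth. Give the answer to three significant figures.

1.19

A cylindrical equal-area projection with standard parallel φ₀ has meridian scale h = cos φ / cos φ₀ and parallel scale k = cos φ₀ / cos φ (so areas are preserved, h·k = 1).
h = cos 14.7° / cos 35.4° = 0.9673/0.8151 = 1.187.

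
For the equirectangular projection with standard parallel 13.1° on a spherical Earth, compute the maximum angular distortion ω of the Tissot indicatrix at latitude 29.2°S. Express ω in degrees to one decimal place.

6.3°

In the equirectangular projection with standard parallel φ₀ = 13.1° (x = Rλ cos φ₀, y = Rφ), meridians are true-scale (h = 1) and the parallel scale is k = cos φ₀ / cos φ.
At 29.2°: h = 1.000, k = 1.116; principal scales a = 1.116, b = 1.000.
sin(ω/2) = (a − b)/(a + b) = 0.1158/2.116 = 0.05472, so ω = 2 arcsin(0.05472) ≈ 6.3°.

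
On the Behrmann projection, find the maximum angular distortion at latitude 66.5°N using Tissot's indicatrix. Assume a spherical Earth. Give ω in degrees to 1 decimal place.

The Behrmann projection is cylindrical equal-area with φ₀ = 30°. Cylindrical equal-area (φ₀ = 30°): h = cos φ / cos 30° along meridians, k = cos 30° / cos φ along parallels; h·k = 1.
At 66.5°: h = 0.4604, k = 2.172; principal scales a = 2.172, b = 0.4604.
sin(ω/2) = (a − b)/(a + b) = 1.711/2.632 = 0.6502, so ω = 2 arcsin(0.6502) ≈ 81.1°.

81.1°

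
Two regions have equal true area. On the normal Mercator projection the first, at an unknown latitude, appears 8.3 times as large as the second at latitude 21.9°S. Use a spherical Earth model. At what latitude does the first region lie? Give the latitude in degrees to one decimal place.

71.2°

For equal true areas on Mercator, apparent areas scale as sec²φ, so the ratio is cos²φ₂ / cos²φ₁.
cos²φ₂ / cos²φ₁ = 8.3  ⇒  cos φ₁ = cos 21.9° / √8.3 = 0.9278/2.881 = 0.3221.
φ₁ = arccos(0.3221) ≈ 71.2°.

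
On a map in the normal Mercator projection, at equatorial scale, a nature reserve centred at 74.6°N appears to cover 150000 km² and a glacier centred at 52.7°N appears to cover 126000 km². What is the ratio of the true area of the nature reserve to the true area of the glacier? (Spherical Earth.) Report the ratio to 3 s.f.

0.229

Mercator's areal exaggeration is sec²φ; hence true area = (apparent area) · cos²φ.
True area of nature reserve: 150000 × cos²(74.6°) = 150000 × 0.07052 = 10580 km².
True area of glacier: 126000 × cos²(52.7°) = 126000 × 0.3672 = 46270 km².
Ratio = 10580 / 46270 ≈ 0.229.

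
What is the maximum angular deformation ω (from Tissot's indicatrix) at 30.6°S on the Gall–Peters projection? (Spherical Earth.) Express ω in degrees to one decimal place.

22.4°

The Gall–Peters projection is cylindrical equal-area with φ₀ = 45°. For cylindrical equal-area with standard parallel φ₀, h = cos φ / cos φ₀ and k = cos φ₀ / cos φ, so h·k = 1.
At 30.6°: h = 1.217, k = 0.8215; principal scales a = 1.217, b = 0.8215.
sin(ω/2) = (a − b)/(a + b) = 0.3958/2.039 = 0.1941, so ω = 2 arcsin(0.1941) ≈ 22.4°.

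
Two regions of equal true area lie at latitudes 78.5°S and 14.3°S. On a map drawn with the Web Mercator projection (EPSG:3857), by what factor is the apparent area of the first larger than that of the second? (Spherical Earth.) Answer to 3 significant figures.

Mercator is conformal with k = sec φ, so areal scale = k² = sec²φ.
At 78.5°: sec²(78.5°) = 1/0.1994² = 25.16.
At 14.3°: sec²(14.3°) = 1/0.9690² = 1.065.
Ratio = 25.16/1.065 = cos²(14.3°)/cos²(78.5°) ≈ 23.6.

23.6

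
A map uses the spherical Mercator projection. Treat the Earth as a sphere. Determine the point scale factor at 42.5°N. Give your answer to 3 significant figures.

1.36

The Mercator projection is conformal; its linear scale factor is the same in every direction and equals sec φ = 1/cos φ.
k = 1/cos 42.5° = 1/0.7373 = 1.356.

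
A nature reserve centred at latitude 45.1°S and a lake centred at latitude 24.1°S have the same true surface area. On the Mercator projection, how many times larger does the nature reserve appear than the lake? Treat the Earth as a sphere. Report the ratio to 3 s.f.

Mercator areal scale is sec²φ.
At 45.1°: sec²(45.1°) = 1/0.7059² = 2.007.
At 24.1°: sec²(24.1°) = 1/0.9128² = 1.200.
Ratio = 2.007/1.200 = cos²(24.1°)/cos²(45.1°) ≈ 1.67.

1.67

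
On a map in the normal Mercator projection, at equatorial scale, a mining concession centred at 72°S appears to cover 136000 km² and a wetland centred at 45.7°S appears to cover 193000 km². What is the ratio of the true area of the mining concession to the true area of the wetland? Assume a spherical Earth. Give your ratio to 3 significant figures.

0.138

On Mercator the areal scale is sec²φ, so true area = apparent × cos²φ.
True area of mining concession: 136000 × cos²(72°) = 136000 × 0.09549 = 12990 km².
True area of wetland: 193000 × cos²(45.7°) = 193000 × 0.4878 = 94140 km².
Ratio = 12990 / 94140 ≈ 0.138.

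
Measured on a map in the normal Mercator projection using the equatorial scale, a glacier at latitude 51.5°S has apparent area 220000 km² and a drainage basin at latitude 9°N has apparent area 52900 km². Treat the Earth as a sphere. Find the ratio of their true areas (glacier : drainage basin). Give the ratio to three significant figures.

1.65

Mercator's areal exaggeration is sec²φ; hence true area = (apparent area) · cos²φ.
True area of glacier: 220000 × cos²(51.5°) = 220000 × 0.3875 = 85260 km².
True area of drainage basin: 52900 × cos²(9°) = 52900 × 0.9755 = 51610 km².
Ratio = 85260 / 51610 ≈ 1.65.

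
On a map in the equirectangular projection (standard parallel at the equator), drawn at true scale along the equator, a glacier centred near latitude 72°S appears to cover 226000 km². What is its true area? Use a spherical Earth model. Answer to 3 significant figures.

Plate carrée maps x = Rλ, y = Rφ. The meridian scale is h = 1 and the parallel scale is k = 1/cos φ = sec φ.
Areal scale = h·k = 1 × sec φ; at 72°, h = 1.000, k = 3.236, so h·k = 3.236.
True area = apparent / (areal scale) = 226000 / 3.236 ≈ 69800 km².

69800 km²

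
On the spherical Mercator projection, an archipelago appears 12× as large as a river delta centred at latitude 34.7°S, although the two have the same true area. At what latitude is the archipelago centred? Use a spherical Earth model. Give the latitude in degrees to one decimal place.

Mercator areal scale is sec²φ, so apparent-area ratio = sec²φ₁ / sec²φ₂ = cos²φ₂ / cos²φ₁.
cos²φ₂ / cos²φ₁ = 12  ⇒  cos φ₁ = cos 34.7° / √12 = 0.8221/3.464 = 0.2373.
φ₁ = arccos(0.2373) ≈ 76.3°.

76.3°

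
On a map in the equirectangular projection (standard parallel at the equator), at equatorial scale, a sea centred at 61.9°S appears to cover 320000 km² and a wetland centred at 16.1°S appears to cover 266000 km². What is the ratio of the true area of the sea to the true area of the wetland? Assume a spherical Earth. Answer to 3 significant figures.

Plate carrée has h = 1 and k = sec φ, giving areal scale sec φ; true area = (apparent area) · cos φ.
True area of sea: 320000 × cos(61.9°) = 320000 × 0.4710 = 150700 km².
True area of wetland: 266000 × cos(16.1°) = 266000 × 0.9608 = 255600 km².
Ratio = 150700 / 255600 ≈ 0.590.

0.590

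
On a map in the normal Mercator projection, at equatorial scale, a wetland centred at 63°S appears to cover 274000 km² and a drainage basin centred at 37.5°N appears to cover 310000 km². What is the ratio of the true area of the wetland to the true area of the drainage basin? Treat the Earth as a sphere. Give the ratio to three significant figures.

0.289

Since Mercator area scale is 1/cos²φ, the true area equals the apparent area multiplied by cos²φ.
True area of wetland: 274000 × cos²(63°) = 274000 × 0.2061 = 56470 km².
True area of drainage basin: 310000 × cos²(37.5°) = 310000 × 0.6294 = 195100 km².
Ratio = 56470 / 195100 ≈ 0.289.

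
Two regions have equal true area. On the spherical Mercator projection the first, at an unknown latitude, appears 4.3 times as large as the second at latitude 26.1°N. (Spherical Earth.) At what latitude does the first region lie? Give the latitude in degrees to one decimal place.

64.3°

For equal true areas on Mercator, apparent areas scale as sec²φ, so the ratio is cos²φ₂ / cos²φ₁.
cos²φ₂ / cos²φ₁ = 4.3  ⇒  cos φ₁ = cos 26.1° / √4.3 = 0.8980/2.074 = 0.4331.
φ₁ = arccos(0.4331) ≈ 64.3°.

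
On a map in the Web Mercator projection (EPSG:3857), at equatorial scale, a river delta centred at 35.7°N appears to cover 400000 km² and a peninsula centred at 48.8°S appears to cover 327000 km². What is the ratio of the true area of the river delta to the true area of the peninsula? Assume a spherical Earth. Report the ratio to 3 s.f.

1.86

On Mercator the areal scale is sec²φ, so true area = apparent × cos²φ.
True area of river delta: 400000 × cos²(35.7°) = 400000 × 0.6595 = 263800 km².
True area of peninsula: 327000 × cos²(48.8°) = 327000 × 0.4339 = 141900 km².
Ratio = 263800 / 141900 ≈ 1.86.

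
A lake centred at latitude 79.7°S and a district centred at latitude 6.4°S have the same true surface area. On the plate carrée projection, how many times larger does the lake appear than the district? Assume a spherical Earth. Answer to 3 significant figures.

5.56

In the plate carrée (x = Rλ, y = Rφ), meridians are true-scale (h = 1) and parallels are stretched by k = sec φ.
Areal scale at 79.7°: h·k = 1.000 × 5.593 = 5.593.
Areal scale at 6.4°: h·k = 1.000 × 1.006 = 1.006.
Ratio = 5.593/1.006 ≈ 5.56.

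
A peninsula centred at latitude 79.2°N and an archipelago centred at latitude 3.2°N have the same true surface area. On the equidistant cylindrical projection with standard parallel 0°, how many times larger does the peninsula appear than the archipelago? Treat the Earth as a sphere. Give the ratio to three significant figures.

Plate carrée maps x = Rλ, y = Rφ. The meridian scale is h = 1 and the parallel scale is k = 1/cos φ = sec φ.
Areal scale at 79.2°: h·k = 1.000 × 5.337 = 5.337.
Areal scale at 3.2°: h·k = 1.000 × 1.002 = 1.002.
Ratio = 5.337/1.002 ≈ 5.33.

5.33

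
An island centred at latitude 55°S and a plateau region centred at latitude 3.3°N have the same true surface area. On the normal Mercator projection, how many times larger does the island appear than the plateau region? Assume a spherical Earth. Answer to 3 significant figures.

3.03

On Mercator, area is exaggerated by sec²φ = 1/cos²φ.
At 55°: sec²(55°) = 1/0.5736² = 3.040.
At 3.3°: sec²(3.3°) = 1/0.9983² = 1.003.
Ratio = 3.040/1.003 = cos²(3.3°)/cos²(55°) ≈ 3.03.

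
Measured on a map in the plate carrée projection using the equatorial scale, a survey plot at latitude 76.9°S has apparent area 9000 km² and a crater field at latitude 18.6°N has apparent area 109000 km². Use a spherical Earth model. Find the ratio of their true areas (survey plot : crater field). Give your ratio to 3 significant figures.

On the plate carrée, areal scale = h·k = 1 × sec φ, so true area = apparent × cos φ.
True area of survey plot: 9000 × cos(76.9°) = 9000 × 0.2267 = 2040 km².
True area of crater field: 109000 × cos(18.6°) = 109000 × 0.9478 = 103300 km².
Ratio = 2040 / 103300 ≈ 0.0197.

0.0197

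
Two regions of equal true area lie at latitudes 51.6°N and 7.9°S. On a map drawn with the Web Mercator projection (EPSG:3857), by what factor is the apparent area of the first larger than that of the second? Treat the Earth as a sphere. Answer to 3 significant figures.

2.54

Mercator is conformal with k = sec φ, so areal scale = k² = sec²φ.
At 51.6°: sec²(51.6°) = 1/0.6211² = 2.592.
At 7.9°: sec²(7.9°) = 1/0.9905² = 1.019.
Ratio = 2.592/1.019 = cos²(7.9°)/cos²(51.6°) ≈ 2.54.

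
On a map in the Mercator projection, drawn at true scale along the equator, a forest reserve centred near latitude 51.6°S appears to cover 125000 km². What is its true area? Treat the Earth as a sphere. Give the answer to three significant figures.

The Mercator projection is conformal; its linear scale factor is the same in every direction and equals sec φ = 1/cos φ.
Areal scale = k² = sec²φ = 1/cos²(51.6°) = 1/0.6211² = 2.592.
True area = apparent / (areal scale) = 125000 / 2.592 ≈ 48200 km².

48200 km²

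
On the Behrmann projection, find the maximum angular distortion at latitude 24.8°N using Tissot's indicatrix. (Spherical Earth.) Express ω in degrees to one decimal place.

Behrmann is a cylindrical equal-area projection with standard parallels at ±30°. A cylindrical equal-area projection with standard parallel φ₀ has meridian scale h = cos φ / cos φ₀ and parallel scale k = cos φ₀ / cos φ (so areas are preserved, h·k = 1).
At 24.8°: h = 1.048, k = 0.9540; principal scales a = 1.048, b = 0.9540.
sin(ω/2) = (a − b)/(a + b) = 0.09420/2.002 = 0.04705, so ω = 2 arcsin(0.04705) ≈ 5.4°.

5.4°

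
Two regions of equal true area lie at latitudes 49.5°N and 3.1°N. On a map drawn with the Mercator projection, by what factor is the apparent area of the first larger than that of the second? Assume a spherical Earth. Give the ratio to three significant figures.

2.36

Mercator is conformal with k = sec φ, so areal scale = k² = sec²φ.
At 49.5°: sec²(49.5°) = 1/0.6494² = 2.371.
At 3.1°: sec²(3.1°) = 1/0.9985² = 1.003.
Ratio = 2.371/1.003 = cos²(3.1°)/cos²(49.5°) ≈ 2.36.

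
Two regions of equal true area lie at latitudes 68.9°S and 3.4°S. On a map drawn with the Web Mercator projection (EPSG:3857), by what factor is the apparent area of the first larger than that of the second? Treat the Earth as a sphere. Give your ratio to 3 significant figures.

Mercator areal scale is sec²φ.
At 68.9°: sec²(68.9°) = 1/0.3600² = 7.716.
At 3.4°: sec²(3.4°) = 1/0.9982² = 1.004.
Ratio = 7.716/1.004 = cos²(3.4°)/cos²(68.9°) ≈ 7.69.

7.69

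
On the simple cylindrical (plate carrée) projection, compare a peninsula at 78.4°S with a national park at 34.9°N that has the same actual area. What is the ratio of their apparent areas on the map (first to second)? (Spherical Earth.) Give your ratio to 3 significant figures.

Plate carrée maps x = Rλ, y = Rφ. The meridian scale is h = 1 and the parallel scale is k = 1/cos φ = sec φ.
Areal scale at 78.4°: h·k = 1.000 × 4.973 = 4.973.
Areal scale at 34.9°: h·k = 1.000 × 1.219 = 1.219.
Ratio = 4.973/1.219 ≈ 4.08.

4.08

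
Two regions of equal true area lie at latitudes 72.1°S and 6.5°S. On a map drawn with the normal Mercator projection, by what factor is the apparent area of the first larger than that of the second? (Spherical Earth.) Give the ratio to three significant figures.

10.4

Mercator areal scale is sec²φ.
At 72.1°: sec²(72.1°) = 1/0.3074² = 10.59.
At 6.5°: sec²(6.5°) = 1/0.9936² = 1.013.
Ratio = 10.59/1.013 = cos²(6.5°)/cos²(72.1°) ≈ 10.4.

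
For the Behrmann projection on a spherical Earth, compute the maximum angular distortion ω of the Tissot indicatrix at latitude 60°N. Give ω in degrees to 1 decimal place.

Behrmann is a cylindrical equal-area projection with standard parallels at ±30°. Cylindrical equal-area (φ₀ = 30°): h = cos φ / cos 30° along meridians, k = cos 30° / cos φ along parallels; h·k = 1.
At 60°: h = 0.5774, k = 1.732; principal scales a = 1.732, b = 0.5774.
sin(ω/2) = (a − b)/(a + b) = 1.155/2.309 = 0.5000, so ω = 2 arcsin(0.5000) ≈ 60.0°.

60.0°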